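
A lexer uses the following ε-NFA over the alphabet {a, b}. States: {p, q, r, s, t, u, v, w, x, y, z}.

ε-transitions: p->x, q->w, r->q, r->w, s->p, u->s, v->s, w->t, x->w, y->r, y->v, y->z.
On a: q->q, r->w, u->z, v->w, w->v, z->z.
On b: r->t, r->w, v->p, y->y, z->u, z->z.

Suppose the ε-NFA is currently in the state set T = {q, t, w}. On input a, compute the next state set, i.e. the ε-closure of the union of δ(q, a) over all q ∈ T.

{p, q, s, t, v, w, x}

q on a → {q}.
w on a → {v}.
No a-transition from t.
Union after reading a: {q, v}.
Now take the ε-closure:
From q via ε: add w.
From v via ε: add s.
From s via ε: add p.
From w via ε: add t.
From p via ε: add x.
No new states can be added; the closed set is {p, q, s, t, v, w, x}.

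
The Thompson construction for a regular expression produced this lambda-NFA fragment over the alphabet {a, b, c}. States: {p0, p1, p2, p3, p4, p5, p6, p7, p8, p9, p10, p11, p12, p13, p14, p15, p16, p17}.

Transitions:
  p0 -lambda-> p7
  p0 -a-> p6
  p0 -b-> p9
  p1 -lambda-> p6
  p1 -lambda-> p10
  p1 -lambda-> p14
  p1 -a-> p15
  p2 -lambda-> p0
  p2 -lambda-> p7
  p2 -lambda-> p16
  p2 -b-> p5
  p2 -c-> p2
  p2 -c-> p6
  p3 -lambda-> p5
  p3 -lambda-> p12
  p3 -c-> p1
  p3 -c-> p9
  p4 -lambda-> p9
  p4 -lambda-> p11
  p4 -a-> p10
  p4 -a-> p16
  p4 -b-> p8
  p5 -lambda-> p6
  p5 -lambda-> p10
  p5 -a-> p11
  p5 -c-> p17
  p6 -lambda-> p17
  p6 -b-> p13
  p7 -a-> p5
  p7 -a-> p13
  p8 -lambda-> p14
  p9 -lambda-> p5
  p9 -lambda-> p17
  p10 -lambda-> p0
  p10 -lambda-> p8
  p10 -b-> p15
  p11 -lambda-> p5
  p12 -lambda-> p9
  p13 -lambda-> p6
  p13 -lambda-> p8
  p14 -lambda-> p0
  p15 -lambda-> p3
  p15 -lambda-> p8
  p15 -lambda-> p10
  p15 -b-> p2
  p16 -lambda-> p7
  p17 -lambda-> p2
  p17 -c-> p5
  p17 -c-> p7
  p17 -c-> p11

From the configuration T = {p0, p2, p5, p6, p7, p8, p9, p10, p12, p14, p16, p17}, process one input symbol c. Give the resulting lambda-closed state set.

{p0, p2, p5, p6, p7, p8, p10, p11, p14, p16, p17}

p2 on c → {p2, p6}.
p5 on c → {p17}.
p17 on c → {p5, p7, p11}.
No c-transition from p0, p6, p7, p8, p9, p10, p12, p14, p16.
Union after reading c: {p2, p5, p6, p7, p11, p17}.
Now take the lambda-closure:
From p2 via lambda: add p0, p16.
From p5 via lambda: add p10.
From p10 via lambda: add p8.
From p8 via lambda: add p14.
No new states can be added; the closed set is {p0, p2, p5, p6, p7, p8, p10, p11, p14, p16, p17}.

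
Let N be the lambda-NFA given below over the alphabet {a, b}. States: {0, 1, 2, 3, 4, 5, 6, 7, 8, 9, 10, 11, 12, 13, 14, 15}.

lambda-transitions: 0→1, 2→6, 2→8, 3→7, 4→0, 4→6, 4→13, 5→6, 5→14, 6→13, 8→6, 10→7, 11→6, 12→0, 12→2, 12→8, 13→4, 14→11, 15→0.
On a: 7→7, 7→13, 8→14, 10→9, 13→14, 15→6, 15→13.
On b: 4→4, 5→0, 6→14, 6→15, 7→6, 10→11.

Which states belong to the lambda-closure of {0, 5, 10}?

Start with {0, 5, 10}.
From 0 via lambda: add 1.
From 5 via lambda: add 6, 14.
From 10 via lambda: add 7.
From 6 via lambda: add 13.
From 14 via lambda: add 11.
From 13 via lambda: add 4.
No new states can be added; the closed set is {0, 1, 4, 5, 6, 7, 10, 11, 13, 14}.

{0, 1, 4, 5, 6, 7, 10, 11, 13, 14}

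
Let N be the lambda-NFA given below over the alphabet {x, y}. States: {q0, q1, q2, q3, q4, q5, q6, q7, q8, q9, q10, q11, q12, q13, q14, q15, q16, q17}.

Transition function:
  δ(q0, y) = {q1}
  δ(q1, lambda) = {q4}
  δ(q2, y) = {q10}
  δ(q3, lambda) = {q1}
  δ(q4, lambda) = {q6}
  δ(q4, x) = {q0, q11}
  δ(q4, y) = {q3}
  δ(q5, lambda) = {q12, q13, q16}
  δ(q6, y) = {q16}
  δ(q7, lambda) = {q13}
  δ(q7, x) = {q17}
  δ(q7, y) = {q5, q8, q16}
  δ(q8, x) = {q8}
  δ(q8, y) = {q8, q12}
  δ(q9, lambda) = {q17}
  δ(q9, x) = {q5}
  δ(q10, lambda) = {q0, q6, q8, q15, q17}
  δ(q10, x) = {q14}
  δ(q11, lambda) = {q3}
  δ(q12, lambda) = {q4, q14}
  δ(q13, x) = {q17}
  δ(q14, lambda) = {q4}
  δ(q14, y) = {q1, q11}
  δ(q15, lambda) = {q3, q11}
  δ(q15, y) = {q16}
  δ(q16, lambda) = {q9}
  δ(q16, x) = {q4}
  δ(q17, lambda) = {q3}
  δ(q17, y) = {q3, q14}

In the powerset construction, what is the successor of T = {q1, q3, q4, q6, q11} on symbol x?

q4 on x → {q0, q11}.
No x-transition from q1, q3, q6, q11.
Union after reading x: {q0, q11}.
Now take the lambda-closure:
From q11 via lambda: add q3.
From q3 via lambda: add q1.
From q1 via lambda: add q4.
From q4 via lambda: add q6.
No new states can be added; the closed set is {q0, q1, q3, q4, q6, q11}.

{q0, q1, q3, q4, q6, q11}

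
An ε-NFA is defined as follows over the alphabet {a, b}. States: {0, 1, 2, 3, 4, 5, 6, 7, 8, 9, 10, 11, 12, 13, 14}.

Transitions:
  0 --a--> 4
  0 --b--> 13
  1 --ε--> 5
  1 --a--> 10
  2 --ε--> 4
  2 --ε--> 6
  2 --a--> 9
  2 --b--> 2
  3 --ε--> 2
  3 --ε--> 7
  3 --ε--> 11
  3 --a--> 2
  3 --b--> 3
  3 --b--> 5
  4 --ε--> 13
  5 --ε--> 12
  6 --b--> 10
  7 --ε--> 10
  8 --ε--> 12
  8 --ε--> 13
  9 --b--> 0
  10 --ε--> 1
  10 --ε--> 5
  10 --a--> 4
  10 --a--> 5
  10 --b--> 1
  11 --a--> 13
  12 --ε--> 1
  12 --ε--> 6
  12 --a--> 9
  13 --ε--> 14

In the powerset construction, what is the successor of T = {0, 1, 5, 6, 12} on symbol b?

{1, 5, 6, 10, 12, 13, 14}

0 on b → {13}.
6 on b → {10}.
No b-transition from 1, 5, 12.
Union after reading b: {10, 13}.
Now take the ε-closure:
From 10 via ε: add 1, 5.
From 13 via ε: add 14.
From 5 via ε: add 12.
From 12 via ε: add 6.
No new states can be added; the closed set is {1, 5, 6, 10, 12, 13, 14}.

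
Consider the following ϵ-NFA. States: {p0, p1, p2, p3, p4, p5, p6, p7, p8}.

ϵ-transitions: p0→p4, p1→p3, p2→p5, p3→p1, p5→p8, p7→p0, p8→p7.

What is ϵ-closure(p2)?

{p0, p2, p4, p5, p7, p8}

Start with {p2}.
From p2 via ϵ: add p5.
From p5 via ϵ: add p8.
From p8 via ϵ: add p7.
From p7 via ϵ: add p0.
From p0 via ϵ: add p4.
No new states can be added; the closed set is {p0, p2, p4, p5, p7, p8}.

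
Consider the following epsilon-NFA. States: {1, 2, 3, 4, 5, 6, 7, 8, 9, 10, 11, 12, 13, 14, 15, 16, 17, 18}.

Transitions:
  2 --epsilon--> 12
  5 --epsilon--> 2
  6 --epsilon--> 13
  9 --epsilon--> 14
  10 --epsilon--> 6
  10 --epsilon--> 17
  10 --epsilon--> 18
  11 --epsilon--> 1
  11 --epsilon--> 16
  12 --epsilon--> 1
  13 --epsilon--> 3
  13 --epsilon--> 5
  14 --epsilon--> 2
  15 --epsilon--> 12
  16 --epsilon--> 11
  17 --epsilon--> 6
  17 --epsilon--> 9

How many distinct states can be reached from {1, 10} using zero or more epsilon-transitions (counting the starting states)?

12

Start with {1, 10}.
From 10 via epsilon: add 6, 17, 18.
From 6 via epsilon: add 13.
From 17 via epsilon: add 9.
From 9 via epsilon: add 14.
From 13 via epsilon: add 3, 5.
From 5 via epsilon: add 2.
From 2 via epsilon: add 12.
epsilon-closure = {1, 2, 3, 5, 6, 9, 10, 12, 13, 14, 17, 18}, which has 12 states.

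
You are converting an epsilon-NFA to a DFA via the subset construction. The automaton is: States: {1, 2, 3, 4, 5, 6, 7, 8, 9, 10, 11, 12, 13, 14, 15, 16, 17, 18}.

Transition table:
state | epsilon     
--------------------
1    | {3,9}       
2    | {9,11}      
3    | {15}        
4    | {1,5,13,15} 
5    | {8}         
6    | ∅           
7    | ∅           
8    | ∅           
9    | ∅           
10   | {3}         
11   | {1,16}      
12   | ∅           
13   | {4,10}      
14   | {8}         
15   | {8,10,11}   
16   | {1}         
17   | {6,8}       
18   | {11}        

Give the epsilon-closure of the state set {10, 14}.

{1, 3, 8, 9, 10, 11, 14, 15, 16}

Start with {10, 14}.
From 10 via epsilon: add 3.
From 14 via epsilon: add 8.
From 3 via epsilon: add 15.
From 15 via epsilon: add 11.
From 11 via epsilon: add 1, 16.
From 1 via epsilon: add 9.
No new states can be added; the closed set is {1, 3, 8, 9, 10, 11, 14, 15, 16}.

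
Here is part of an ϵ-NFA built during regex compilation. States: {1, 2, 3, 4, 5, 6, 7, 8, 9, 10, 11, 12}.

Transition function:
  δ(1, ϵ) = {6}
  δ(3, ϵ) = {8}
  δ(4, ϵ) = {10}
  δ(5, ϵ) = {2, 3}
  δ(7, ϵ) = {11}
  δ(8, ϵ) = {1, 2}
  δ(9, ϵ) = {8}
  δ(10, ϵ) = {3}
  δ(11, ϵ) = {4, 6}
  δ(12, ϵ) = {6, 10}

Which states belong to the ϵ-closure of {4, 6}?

Start with {4, 6}.
From 4 via ϵ: add 10.
From 10 via ϵ: add 3.
From 3 via ϵ: add 8.
From 8 via ϵ: add 1, 2.
No new states can be added; the closed set is {1, 2, 3, 4, 6, 8, 10}.

{1, 2, 3, 4, 6, 8, 10}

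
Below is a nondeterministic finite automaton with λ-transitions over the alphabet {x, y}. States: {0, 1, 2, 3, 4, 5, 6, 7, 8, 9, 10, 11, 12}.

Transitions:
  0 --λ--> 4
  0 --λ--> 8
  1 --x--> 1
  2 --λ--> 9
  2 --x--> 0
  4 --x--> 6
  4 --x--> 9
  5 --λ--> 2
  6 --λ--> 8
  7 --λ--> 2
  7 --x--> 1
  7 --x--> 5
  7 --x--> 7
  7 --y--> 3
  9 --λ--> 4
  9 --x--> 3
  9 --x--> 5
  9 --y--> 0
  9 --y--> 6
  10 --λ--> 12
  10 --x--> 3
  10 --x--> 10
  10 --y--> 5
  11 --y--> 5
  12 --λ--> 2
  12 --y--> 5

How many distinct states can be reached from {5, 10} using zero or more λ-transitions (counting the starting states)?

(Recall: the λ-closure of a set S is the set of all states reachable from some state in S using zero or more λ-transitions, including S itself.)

6

Start with {5, 10}.
From 5 via λ: add 2.
From 10 via λ: add 12.
From 2 via λ: add 9.
From 9 via λ: add 4.
λ-closure = {2, 4, 5, 9, 10, 12}, which has 6 states.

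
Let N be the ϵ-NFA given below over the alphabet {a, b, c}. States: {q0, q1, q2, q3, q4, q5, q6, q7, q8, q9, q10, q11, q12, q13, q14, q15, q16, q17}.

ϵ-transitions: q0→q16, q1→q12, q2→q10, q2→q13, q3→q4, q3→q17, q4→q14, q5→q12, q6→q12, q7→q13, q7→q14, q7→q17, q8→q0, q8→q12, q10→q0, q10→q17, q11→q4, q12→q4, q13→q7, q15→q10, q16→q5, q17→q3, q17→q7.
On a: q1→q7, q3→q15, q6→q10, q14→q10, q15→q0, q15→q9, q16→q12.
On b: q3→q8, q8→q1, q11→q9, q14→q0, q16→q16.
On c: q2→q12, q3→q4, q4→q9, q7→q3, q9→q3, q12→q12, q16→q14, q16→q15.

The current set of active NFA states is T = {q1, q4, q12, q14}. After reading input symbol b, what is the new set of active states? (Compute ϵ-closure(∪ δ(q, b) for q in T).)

q14 on b → {q0}.
No b-transition from q1, q4, q12.
Union after reading b: {q0}.
Now take the ϵ-closure:
From q0 via ϵ: add q16.
From q16 via ϵ: add q5.
From q5 via ϵ: add q12.
From q12 via ϵ: add q4.
From q4 via ϵ: add q14.
No new states can be added; the closed set is {q0, q4, q5, q12, q14, q16}.

{q0, q4, q5, q12, q14, q16}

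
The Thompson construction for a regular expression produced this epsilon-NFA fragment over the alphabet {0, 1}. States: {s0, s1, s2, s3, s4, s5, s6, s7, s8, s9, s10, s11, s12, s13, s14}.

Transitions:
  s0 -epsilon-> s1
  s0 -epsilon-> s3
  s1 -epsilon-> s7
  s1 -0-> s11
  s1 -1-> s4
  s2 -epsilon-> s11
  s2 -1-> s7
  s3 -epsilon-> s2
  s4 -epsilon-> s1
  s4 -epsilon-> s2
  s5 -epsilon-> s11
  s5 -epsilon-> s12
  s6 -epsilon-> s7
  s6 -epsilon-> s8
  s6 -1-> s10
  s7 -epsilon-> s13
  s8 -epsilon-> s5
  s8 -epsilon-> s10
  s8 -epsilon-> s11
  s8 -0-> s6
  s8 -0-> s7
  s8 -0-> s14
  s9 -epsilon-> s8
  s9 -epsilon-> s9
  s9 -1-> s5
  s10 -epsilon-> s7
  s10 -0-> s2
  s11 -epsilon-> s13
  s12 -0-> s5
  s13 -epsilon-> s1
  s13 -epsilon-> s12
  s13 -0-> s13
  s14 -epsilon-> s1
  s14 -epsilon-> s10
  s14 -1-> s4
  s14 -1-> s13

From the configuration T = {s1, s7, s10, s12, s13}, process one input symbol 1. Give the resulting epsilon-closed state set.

s1 on 1 → {s4}.
No 1-transition from s7, s10, s12, s13.
Union after reading 1: {s4}.
Now take the epsilon-closure:
From s4 via epsilon: add s1, s2.
From s1 via epsilon: add s7.
From s2 via epsilon: add s11.
From s7 via epsilon: add s13.
From s13 via epsilon: add s12.
No new states can be added; the closed set is {s1, s2, s4, s7, s11, s12, s13}.

{s1, s2, s4, s7, s11, s12, s13}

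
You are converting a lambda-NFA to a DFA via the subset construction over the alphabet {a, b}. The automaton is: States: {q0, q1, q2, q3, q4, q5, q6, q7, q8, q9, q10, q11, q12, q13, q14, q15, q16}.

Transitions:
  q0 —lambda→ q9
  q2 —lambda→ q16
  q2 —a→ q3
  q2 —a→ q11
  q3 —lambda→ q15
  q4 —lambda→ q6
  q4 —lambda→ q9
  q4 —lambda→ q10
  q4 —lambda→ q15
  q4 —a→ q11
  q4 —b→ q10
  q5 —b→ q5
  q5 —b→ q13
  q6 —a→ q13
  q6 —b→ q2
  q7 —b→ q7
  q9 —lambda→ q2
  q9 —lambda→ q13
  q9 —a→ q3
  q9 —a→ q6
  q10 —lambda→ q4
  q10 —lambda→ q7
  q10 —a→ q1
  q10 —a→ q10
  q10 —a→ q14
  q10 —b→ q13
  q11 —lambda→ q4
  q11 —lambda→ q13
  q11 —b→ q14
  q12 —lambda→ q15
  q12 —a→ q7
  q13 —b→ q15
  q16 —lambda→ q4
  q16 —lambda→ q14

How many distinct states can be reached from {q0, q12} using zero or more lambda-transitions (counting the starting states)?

Start with {q0, q12}.
From q0 via lambda: add q9.
From q12 via lambda: add q15.
From q9 via lambda: add q2, q13.
From q2 via lambda: add q16.
From q16 via lambda: add q4, q14.
From q4 via lambda: add q6, q10.
From q10 via lambda: add q7.
lambda-closure = {q0, q2, q4, q6, q7, q9, q10, q12, q13, q14, q15, q16}, which has 12 states.

12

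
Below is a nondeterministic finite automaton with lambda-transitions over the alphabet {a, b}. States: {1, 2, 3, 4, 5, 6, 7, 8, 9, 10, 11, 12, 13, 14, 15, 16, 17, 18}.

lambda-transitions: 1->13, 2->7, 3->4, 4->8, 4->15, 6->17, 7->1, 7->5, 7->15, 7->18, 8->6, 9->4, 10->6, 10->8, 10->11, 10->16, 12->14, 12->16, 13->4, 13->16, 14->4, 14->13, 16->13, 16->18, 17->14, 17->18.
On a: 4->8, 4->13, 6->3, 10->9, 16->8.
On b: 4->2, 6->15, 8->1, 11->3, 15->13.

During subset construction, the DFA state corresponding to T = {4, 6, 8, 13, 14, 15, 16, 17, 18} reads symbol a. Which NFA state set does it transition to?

{3, 4, 6, 8, 13, 14, 15, 16, 17, 18}

4 on a → {8, 13}.
6 on a → {3}.
16 on a → {8}.
No a-transition from 8, 13, 14, 15, 17, 18.
Union after reading a: {3, 8, 13}.
Now take the lambda-closure:
From 3 via lambda: add 4.
From 8 via lambda: add 6.
From 13 via lambda: add 16.
From 4 via lambda: add 15.
From 6 via lambda: add 17.
From 16 via lambda: add 18.
From 17 via lambda: add 14.
No new states can be added; the closed set is {3, 4, 6, 8, 13, 14, 15, 16, 17, 18}.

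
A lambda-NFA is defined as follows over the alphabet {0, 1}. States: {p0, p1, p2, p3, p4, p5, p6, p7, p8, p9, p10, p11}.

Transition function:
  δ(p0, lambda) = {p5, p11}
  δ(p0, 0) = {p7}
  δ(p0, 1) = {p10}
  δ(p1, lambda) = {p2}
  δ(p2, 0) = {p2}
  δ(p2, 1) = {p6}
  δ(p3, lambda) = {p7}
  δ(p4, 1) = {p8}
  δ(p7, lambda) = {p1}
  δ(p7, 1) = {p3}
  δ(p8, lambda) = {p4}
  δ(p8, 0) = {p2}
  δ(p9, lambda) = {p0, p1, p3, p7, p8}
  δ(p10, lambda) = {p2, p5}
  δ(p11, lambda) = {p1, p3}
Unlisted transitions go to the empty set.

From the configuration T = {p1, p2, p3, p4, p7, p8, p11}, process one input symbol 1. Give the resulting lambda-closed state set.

p2 on 1 → {p6}.
p4 on 1 → {p8}.
p7 on 1 → {p3}.
No 1-transition from p1, p3, p8, p11.
Union after reading 1: {p3, p6, p8}.
Now take the lambda-closure:
From p3 via lambda: add p7.
From p8 via lambda: add p4.
From p7 via lambda: add p1.
From p1 via lambda: add p2.
No new states can be added; the closed set is {p1, p2, p3, p4, p6, p7, p8}.

{p1, p2, p3, p4, p6, p7, p8}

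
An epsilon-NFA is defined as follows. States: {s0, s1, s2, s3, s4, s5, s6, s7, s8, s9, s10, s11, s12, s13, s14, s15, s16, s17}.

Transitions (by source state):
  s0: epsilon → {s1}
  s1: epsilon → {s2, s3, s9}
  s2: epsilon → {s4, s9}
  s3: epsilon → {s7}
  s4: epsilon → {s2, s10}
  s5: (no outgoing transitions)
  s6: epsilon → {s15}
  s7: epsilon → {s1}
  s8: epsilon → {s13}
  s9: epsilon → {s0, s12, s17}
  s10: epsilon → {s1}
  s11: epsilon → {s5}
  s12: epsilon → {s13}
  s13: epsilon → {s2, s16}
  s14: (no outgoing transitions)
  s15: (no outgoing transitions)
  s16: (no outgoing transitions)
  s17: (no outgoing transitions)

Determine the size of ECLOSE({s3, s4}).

12

Start with {s3, s4}.
From s3 via epsilon: add s7.
From s4 via epsilon: add s2, s10.
From s2 via epsilon: add s9.
From s7 via epsilon: add s1.
From s9 via epsilon: add s0, s12, s17.
From s12 via epsilon: add s13.
From s13 via epsilon: add s16.
epsilon-closure = {s0, s1, s2, s3, s4, s7, s9, s10, s12, s13, s16, s17}, which has 12 states.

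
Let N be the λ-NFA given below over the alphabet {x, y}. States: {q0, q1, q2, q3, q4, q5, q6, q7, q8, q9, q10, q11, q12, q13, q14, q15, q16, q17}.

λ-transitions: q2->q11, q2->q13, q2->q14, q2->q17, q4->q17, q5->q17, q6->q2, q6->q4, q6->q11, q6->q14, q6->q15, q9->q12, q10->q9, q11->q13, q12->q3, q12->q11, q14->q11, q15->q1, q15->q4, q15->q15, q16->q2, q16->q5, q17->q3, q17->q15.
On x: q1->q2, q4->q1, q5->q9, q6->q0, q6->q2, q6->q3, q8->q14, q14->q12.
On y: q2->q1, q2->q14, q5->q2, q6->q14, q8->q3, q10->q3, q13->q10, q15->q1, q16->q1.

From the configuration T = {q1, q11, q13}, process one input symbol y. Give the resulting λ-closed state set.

q13 on y → {q10}.
No y-transition from q1, q11.
Union after reading y: {q10}.
Now take the λ-closure:
From q10 via λ: add q9.
From q9 via λ: add q12.
From q12 via λ: add q3, q11.
From q11 via λ: add q13.
No new states can be added; the closed set is {q3, q9, q10, q11, q12, q13}.

{q3, q9, q10, q11, q12, q13}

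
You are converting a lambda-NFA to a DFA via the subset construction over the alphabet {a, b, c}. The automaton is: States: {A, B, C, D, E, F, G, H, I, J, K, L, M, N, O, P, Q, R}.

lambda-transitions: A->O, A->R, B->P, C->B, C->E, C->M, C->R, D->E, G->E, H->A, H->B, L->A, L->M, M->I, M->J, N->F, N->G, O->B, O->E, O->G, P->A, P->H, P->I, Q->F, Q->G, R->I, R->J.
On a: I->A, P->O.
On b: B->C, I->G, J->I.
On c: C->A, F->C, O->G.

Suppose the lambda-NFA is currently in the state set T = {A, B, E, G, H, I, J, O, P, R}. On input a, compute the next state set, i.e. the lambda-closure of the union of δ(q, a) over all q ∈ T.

I on a → {A}.
P on a → {O}.
No a-transition from A, B, E, G, H, J, O, R.
Union after reading a: {A, O}.
Now take the lambda-closure:
From A via lambda: add R.
From O via lambda: add B, E, G.
From B via lambda: add P.
From R via lambda: add I, J.
From P via lambda: add H.
No new states can be added; the closed set is {A, B, E, G, H, I, J, O, P, R}.

{A, B, E, G, H, I, J, O, P, R}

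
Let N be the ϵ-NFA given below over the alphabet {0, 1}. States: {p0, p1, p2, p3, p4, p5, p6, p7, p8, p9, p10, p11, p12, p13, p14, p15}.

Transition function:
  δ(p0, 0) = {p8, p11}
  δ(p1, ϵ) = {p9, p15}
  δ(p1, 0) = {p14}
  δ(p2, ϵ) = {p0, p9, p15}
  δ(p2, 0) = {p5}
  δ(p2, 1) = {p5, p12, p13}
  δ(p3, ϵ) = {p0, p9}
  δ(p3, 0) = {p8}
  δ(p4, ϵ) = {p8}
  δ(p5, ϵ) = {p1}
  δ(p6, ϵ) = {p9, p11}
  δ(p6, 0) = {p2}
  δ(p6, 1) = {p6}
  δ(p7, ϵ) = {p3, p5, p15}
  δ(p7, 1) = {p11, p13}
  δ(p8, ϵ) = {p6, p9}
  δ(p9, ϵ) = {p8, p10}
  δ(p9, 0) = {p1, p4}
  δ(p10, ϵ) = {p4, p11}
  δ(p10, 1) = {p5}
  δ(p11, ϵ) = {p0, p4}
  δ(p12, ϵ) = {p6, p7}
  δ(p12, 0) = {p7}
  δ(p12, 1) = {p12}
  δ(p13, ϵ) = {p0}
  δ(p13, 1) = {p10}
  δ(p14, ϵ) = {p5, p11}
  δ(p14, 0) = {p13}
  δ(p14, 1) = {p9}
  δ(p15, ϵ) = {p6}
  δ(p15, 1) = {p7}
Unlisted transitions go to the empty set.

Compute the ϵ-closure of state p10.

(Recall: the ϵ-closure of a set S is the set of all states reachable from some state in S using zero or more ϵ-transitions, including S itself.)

Start with {p10}.
From p10 via ϵ: add p4, p11.
From p4 via ϵ: add p8.
From p11 via ϵ: add p0.
From p8 via ϵ: add p6, p9.
No new states can be added; the closed set is {p0, p4, p6, p8, p9, p10, p11}.

{p0, p4, p6, p8, p9, p10, p11}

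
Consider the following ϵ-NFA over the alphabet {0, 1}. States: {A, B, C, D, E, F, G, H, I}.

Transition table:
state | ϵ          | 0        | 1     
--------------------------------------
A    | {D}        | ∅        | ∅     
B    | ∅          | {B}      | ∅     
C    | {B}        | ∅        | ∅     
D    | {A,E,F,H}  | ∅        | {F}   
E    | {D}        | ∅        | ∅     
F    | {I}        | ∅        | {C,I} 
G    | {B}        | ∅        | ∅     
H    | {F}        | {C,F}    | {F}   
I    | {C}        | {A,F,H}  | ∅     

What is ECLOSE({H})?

Start with {H}.
From H via ϵ: add F.
From F via ϵ: add I.
From I via ϵ: add C.
From C via ϵ: add B.
No new states can be added; the closed set is {B, C, F, H, I}.

{B, C, F, H, I}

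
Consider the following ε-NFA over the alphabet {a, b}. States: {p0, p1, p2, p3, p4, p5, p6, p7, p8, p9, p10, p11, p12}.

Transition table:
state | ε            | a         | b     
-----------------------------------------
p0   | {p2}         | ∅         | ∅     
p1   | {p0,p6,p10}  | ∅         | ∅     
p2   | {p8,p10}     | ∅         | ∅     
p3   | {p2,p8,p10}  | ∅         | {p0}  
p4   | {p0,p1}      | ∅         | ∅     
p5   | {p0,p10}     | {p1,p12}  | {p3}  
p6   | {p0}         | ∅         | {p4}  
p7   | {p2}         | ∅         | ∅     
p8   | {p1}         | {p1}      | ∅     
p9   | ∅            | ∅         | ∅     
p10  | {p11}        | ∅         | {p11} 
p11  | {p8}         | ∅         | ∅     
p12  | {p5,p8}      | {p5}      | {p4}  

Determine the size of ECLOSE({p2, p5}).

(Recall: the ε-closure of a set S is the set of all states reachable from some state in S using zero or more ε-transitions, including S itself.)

8

Start with {p2, p5}.
From p2 via ε: add p8, p10.
From p5 via ε: add p0.
From p8 via ε: add p1.
From p10 via ε: add p11.
From p1 via ε: add p6.
ε-closure = {p0, p1, p2, p5, p6, p8, p10, p11}, which has 8 states.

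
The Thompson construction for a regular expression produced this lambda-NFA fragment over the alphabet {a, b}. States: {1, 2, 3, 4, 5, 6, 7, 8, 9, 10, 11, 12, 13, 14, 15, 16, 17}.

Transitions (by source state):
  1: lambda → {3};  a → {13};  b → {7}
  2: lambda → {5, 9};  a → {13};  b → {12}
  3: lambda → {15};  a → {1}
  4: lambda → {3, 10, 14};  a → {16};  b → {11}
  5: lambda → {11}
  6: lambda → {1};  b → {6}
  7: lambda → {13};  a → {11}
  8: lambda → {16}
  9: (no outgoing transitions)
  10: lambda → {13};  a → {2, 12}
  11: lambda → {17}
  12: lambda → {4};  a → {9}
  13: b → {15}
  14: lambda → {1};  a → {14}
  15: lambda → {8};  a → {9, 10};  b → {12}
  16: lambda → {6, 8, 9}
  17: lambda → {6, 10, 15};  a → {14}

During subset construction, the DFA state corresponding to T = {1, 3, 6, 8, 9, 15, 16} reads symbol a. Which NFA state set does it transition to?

{1, 3, 6, 8, 9, 10, 13, 15, 16}

1 on a → {13}.
3 on a → {1}.
15 on a → {9, 10}.
No a-transition from 6, 8, 9, 16.
Union after reading a: {1, 9, 10, 13}.
Now take the lambda-closure:
From 1 via lambda: add 3.
From 3 via lambda: add 15.
From 15 via lambda: add 8.
From 8 via lambda: add 16.
From 16 via lambda: add 6.
No new states can be added; the closed set is {1, 3, 6, 8, 9, 10, 13, 15, 16}.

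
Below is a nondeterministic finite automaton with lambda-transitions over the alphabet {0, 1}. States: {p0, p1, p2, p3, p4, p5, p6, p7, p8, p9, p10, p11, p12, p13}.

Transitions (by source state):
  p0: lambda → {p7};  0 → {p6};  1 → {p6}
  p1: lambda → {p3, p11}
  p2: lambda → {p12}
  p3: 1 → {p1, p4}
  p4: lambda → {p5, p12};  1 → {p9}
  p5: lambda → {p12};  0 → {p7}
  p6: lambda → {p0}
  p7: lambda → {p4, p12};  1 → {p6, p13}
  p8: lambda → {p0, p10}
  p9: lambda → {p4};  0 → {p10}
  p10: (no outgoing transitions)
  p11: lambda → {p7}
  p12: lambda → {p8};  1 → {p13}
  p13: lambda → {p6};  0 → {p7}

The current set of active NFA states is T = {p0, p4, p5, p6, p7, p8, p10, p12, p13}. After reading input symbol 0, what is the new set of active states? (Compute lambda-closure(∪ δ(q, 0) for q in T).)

p0 on 0 → {p6}.
p5 on 0 → {p7}.
p13 on 0 → {p7}.
No 0-transition from p4, p6, p7, p8, p10, p12.
Union after reading 0: {p6, p7}.
Now take the lambda-closure:
From p6 via lambda: add p0.
From p7 via lambda: add p4, p12.
From p4 via lambda: add p5.
From p12 via lambda: add p8.
From p8 via lambda: add p10.
No new states can be added; the closed set is {p0, p4, p5, p6, p7, p8, p10, p12}.

{p0, p4, p5, p6, p7, p8, p10, p12}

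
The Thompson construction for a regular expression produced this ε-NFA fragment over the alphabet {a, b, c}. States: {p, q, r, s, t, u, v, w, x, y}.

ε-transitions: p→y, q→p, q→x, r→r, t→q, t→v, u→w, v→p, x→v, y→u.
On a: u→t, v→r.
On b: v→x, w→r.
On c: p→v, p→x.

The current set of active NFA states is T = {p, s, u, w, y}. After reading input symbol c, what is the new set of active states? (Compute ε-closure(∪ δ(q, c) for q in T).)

p on c → {v, x}.
No c-transition from s, u, w, y.
Union after reading c: {v, x}.
Now take the ε-closure:
From v via ε: add p.
From p via ε: add y.
From y via ε: add u.
From u via ε: add w.
No new states can be added; the closed set is {p, u, v, w, x, y}.

{p, u, v, w, x, y}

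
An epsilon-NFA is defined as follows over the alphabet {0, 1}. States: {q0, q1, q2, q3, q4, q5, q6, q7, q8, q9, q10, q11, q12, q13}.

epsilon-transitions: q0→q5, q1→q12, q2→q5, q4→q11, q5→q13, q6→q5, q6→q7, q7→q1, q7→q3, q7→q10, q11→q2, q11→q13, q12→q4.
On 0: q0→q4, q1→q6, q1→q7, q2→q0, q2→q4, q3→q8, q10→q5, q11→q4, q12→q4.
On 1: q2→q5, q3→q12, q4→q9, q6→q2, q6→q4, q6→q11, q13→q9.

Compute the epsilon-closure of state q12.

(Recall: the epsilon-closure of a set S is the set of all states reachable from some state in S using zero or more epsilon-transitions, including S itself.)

Start with {q12}.
From q12 via epsilon: add q4.
From q4 via epsilon: add q11.
From q11 via epsilon: add q2, q13.
From q2 via epsilon: add q5.
No new states can be added; the closed set is {q2, q4, q5, q11, q12, q13}.

{q2, q4, q5, q11, q12, q13}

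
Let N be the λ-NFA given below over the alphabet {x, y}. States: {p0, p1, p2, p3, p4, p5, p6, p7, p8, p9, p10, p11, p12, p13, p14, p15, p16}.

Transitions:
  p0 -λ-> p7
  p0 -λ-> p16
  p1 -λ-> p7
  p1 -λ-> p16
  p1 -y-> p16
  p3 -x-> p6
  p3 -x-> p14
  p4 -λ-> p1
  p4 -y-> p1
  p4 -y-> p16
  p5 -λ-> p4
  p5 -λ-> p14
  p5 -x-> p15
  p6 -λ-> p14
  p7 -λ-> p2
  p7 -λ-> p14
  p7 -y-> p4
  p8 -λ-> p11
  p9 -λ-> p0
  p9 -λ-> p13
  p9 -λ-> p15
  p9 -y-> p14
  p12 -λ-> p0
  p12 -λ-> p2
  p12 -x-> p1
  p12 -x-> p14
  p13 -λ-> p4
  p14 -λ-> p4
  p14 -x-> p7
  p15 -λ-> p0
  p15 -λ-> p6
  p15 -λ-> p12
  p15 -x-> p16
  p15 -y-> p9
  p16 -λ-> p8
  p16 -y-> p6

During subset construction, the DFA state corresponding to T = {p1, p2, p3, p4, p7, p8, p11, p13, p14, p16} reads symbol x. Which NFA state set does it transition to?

p3 on x → {p6, p14}.
p14 on x → {p7}.
No x-transition from p1, p2, p4, p7, p8, p11, p13, p16.
Union after reading x: {p6, p7, p14}.
Now take the λ-closure:
From p7 via λ: add p2.
From p14 via λ: add p4.
From p4 via λ: add p1.
From p1 via λ: add p16.
From p16 via λ: add p8.
From p8 via λ: add p11.
No new states can be added; the closed set is {p1, p2, p4, p6, p7, p8, p11, p14, p16}.

{p1, p2, p4, p6, p7, p8, p11, p14, p16}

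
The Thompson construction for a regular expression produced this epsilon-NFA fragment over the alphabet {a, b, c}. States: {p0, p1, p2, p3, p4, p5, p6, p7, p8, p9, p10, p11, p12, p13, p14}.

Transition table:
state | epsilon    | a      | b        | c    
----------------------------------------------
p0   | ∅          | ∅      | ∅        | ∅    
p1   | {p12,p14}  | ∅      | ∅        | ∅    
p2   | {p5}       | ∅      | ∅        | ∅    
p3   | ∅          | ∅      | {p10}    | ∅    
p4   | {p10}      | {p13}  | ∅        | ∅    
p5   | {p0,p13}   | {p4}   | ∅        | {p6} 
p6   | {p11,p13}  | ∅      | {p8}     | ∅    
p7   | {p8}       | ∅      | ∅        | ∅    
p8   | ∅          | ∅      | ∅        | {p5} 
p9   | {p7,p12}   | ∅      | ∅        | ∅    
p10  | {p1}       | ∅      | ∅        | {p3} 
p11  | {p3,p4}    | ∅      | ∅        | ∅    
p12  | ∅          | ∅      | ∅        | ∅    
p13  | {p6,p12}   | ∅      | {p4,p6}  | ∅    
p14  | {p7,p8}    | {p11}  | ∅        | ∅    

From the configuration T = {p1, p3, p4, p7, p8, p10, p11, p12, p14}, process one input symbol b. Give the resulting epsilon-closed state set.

{p1, p7, p8, p10, p12, p14}

p3 on b → {p10}.
No b-transition from p1, p4, p7, p8, p10, p11, p12, p14.
Union after reading b: {p10}.
Now take the epsilon-closure:
From p10 via epsilon: add p1.
From p1 via epsilon: add p12, p14.
From p14 via epsilon: add p7, p8.
No new states can be added; the closed set is {p1, p7, p8, p10, p12, p14}.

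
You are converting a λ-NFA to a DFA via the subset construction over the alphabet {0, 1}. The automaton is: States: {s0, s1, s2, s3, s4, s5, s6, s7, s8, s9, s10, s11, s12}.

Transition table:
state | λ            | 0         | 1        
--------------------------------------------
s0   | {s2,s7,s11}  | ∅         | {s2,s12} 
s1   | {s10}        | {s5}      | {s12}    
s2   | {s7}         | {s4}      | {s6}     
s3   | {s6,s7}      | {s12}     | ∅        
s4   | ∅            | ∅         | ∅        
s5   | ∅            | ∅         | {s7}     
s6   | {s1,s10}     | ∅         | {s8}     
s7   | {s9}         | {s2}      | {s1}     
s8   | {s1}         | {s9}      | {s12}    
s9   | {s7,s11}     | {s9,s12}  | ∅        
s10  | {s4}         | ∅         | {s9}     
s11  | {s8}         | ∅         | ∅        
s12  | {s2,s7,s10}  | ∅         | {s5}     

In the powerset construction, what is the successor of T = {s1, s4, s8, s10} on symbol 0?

s1 on 0 → {s5}.
s8 on 0 → {s9}.
No 0-transition from s4, s10.
Union after reading 0: {s5, s9}.
Now take the λ-closure:
From s9 via λ: add s7, s11.
From s11 via λ: add s8.
From s8 via λ: add s1.
From s1 via λ: add s10.
From s10 via λ: add s4.
No new states can be added; the closed set is {s1, s4, s5, s7, s8, s9, s10, s11}.

{s1, s4, s5, s7, s8, s9, s10, s11}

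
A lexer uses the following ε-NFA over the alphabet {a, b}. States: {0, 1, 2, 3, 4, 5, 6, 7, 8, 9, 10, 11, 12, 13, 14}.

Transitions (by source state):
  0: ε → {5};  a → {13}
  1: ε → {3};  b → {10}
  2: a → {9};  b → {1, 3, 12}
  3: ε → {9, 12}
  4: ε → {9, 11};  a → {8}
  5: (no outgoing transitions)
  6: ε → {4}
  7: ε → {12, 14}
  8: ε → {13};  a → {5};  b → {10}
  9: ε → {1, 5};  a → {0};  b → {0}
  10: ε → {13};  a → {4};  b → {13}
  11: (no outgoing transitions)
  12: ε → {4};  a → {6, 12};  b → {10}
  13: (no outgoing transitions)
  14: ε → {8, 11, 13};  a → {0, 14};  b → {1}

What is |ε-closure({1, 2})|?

Start with {1, 2}.
From 1 via ε: add 3.
From 3 via ε: add 9, 12.
From 9 via ε: add 5.
From 12 via ε: add 4.
From 4 via ε: add 11.
ε-closure = {1, 2, 3, 4, 5, 9, 11, 12}, which has 8 states.

8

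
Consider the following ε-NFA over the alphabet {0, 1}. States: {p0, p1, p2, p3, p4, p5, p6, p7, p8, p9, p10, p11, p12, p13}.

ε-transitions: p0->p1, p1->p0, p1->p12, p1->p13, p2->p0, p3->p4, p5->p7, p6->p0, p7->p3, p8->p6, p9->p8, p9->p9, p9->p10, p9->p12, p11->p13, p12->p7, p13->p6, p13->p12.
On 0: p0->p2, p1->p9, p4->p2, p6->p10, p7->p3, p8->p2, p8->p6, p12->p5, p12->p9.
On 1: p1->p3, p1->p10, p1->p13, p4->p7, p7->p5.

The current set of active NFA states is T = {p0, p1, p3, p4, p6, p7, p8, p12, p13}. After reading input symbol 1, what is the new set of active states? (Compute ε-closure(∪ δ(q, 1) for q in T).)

p1 on 1 → {p3, p10, p13}.
p4 on 1 → {p7}.
p7 on 1 → {p5}.
No 1-transition from p0, p3, p6, p8, p12, p13.
Union after reading 1: {p3, p5, p7, p10, p13}.
Now take the ε-closure:
From p3 via ε: add p4.
From p13 via ε: add p6, p12.
From p6 via ε: add p0.
From p0 via ε: add p1.
No new states can be added; the closed set is {p0, p1, p3, p4, p5, p6, p7, p10, p12, p13}.

{p0, p1, p3, p4, p5, p6, p7, p10, p12, p13}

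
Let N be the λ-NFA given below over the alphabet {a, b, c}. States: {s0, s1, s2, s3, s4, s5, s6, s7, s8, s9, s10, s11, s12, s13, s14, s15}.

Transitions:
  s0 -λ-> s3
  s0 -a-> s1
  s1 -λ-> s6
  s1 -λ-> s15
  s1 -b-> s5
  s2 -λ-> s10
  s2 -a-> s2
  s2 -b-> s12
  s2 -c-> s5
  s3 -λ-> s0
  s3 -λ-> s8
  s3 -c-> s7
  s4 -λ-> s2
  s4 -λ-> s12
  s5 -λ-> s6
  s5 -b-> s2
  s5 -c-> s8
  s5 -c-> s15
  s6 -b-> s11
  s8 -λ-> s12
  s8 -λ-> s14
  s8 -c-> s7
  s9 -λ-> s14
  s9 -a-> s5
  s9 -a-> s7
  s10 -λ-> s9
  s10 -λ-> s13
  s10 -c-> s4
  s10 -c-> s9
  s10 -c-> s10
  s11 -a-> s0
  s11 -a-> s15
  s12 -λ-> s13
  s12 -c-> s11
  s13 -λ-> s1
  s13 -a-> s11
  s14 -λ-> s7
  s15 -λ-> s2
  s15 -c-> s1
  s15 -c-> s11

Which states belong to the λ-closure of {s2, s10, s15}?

Start with {s2, s10, s15}.
From s10 via λ: add s9, s13.
From s9 via λ: add s14.
From s13 via λ: add s1.
From s1 via λ: add s6.
From s14 via λ: add s7.
No new states can be added; the closed set is {s1, s2, s6, s7, s9, s10, s13, s14, s15}.

{s1, s2, s6, s7, s9, s10, s13, s14, s15}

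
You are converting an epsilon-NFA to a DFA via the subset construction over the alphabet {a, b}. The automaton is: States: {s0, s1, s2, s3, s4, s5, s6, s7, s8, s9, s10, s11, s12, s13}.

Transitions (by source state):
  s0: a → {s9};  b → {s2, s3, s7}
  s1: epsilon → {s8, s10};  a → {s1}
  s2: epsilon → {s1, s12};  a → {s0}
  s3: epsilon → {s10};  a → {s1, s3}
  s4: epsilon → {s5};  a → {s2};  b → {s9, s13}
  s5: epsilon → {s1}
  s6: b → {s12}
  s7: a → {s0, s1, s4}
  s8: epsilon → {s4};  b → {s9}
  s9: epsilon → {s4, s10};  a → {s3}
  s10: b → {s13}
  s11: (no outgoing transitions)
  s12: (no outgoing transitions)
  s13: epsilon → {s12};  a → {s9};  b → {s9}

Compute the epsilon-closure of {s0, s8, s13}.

Start with {s0, s8, s13}.
From s8 via epsilon: add s4.
From s13 via epsilon: add s12.
From s4 via epsilon: add s5.
From s5 via epsilon: add s1.
From s1 via epsilon: add s10.
No new states can be added; the closed set is {s0, s1, s4, s5, s8, s10, s12, s13}.

{s0, s1, s4, s5, s8, s10, s12, s13}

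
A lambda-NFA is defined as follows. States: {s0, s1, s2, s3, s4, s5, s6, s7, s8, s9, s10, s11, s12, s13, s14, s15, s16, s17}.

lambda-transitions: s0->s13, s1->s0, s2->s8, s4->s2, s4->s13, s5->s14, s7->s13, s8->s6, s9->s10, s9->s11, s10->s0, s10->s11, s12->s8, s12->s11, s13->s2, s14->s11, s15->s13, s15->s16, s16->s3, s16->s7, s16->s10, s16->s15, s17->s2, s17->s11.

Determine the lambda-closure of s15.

{s0, s2, s3, s6, s7, s8, s10, s11, s13, s15, s16}

Start with {s15}.
From s15 via lambda: add s13, s16.
From s13 via lambda: add s2.
From s16 via lambda: add s3, s7, s10.
From s2 via lambda: add s8.
From s10 via lambda: add s0, s11.
From s8 via lambda: add s6.
No new states can be added; the closed set is {s0, s2, s3, s6, s7, s8, s10, s11, s13, s15, s16}.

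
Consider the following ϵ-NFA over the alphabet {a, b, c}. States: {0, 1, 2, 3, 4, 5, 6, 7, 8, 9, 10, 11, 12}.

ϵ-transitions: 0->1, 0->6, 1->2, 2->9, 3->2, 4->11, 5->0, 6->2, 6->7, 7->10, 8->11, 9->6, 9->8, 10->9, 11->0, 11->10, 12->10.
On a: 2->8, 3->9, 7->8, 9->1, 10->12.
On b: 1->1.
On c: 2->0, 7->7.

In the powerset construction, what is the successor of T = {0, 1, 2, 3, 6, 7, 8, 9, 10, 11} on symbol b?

1 on b → {1}.
No b-transition from 0, 2, 3, 6, 7, 8, 9, 10, 11.
Union after reading b: {1}.
Now take the ϵ-closure:
From 1 via ϵ: add 2.
From 2 via ϵ: add 9.
From 9 via ϵ: add 6, 8.
From 6 via ϵ: add 7.
From 8 via ϵ: add 11.
From 7 via ϵ: add 10.
From 11 via ϵ: add 0.
No new states can be added; the closed set is {0, 1, 2, 6, 7, 8, 9, 10, 11}.

{0, 1, 2, 6, 7, 8, 9, 10, 11}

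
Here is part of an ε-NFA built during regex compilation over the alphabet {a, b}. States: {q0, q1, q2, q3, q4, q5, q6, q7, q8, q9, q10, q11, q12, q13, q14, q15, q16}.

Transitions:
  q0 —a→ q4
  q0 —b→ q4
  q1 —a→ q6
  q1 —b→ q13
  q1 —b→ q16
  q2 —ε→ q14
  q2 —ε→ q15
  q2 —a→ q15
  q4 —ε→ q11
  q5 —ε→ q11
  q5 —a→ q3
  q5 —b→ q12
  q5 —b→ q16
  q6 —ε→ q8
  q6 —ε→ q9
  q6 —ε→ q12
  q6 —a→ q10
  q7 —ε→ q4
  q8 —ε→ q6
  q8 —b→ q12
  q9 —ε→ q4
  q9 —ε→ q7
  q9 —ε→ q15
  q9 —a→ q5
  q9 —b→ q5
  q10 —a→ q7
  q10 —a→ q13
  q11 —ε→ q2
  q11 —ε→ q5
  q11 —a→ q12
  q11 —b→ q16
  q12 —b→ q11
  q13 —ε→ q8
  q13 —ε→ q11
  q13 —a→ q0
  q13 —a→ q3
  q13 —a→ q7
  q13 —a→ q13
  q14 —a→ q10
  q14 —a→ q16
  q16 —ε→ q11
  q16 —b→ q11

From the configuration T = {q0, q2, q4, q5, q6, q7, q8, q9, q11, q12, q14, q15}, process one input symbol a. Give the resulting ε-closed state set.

{q2, q3, q4, q5, q10, q11, q12, q14, q15, q16}

q0 on a → {q4}.
q2 on a → {q15}.
q5 on a → {q3}.
q6 on a → {q10}.
q9 on a → {q5}.
q11 on a → {q12}.
q14 on a → {q10, q16}.
No a-transition from q4, q7, q8, q12, q15.
Union after reading a: {q3, q4, q5, q10, q12, q15, q16}.
Now take the ε-closure:
From q4 via ε: add q11.
From q11 via ε: add q2.
From q2 via ε: add q14.
No new states can be added; the closed set is {q2, q3, q4, q5, q10, q11, q12, q14, q15, q16}.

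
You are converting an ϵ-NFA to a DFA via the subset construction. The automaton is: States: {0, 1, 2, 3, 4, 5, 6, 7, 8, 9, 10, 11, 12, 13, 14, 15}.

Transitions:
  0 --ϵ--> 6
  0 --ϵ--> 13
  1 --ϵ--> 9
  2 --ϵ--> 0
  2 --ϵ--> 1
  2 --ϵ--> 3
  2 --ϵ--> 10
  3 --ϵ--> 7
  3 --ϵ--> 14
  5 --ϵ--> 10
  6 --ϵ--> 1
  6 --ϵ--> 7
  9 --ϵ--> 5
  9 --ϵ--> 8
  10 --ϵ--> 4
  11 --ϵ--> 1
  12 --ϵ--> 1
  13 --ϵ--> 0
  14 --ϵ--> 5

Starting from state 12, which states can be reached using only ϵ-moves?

{1, 4, 5, 8, 9, 10, 12}

Start with {12}.
From 12 via ϵ: add 1.
From 1 via ϵ: add 9.
From 9 via ϵ: add 5, 8.
From 5 via ϵ: add 10.
From 10 via ϵ: add 4.
No new states can be added; the closed set is {1, 4, 5, 8, 9, 10, 12}.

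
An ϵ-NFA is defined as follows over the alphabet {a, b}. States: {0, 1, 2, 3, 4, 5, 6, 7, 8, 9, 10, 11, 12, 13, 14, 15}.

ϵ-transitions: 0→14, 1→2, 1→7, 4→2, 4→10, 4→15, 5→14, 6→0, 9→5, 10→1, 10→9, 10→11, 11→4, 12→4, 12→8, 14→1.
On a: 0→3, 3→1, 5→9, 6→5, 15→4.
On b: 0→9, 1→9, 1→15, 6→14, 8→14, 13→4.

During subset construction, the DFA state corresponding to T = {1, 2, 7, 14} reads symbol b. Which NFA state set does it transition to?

1 on b → {9, 15}.
No b-transition from 2, 7, 14.
Union after reading b: {9, 15}.
Now take the ϵ-closure:
From 9 via ϵ: add 5.
From 5 via ϵ: add 14.
From 14 via ϵ: add 1.
From 1 via ϵ: add 2, 7.
No new states can be added; the closed set is {1, 2, 5, 7, 9, 14, 15}.

{1, 2, 5, 7, 9, 14, 15}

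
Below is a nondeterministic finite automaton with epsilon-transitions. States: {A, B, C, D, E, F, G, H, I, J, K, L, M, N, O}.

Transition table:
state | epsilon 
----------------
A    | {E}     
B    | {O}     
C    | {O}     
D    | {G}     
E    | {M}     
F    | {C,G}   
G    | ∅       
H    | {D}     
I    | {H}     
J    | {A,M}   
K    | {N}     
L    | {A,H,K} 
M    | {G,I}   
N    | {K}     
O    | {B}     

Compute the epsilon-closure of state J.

{A, D, E, G, H, I, J, M}

Start with {J}.
From J via epsilon: add A, M.
From A via epsilon: add E.
From M via epsilon: add G, I.
From I via epsilon: add H.
From H via epsilon: add D.
No new states can be added; the closed set is {A, D, E, G, H, I, J, M}.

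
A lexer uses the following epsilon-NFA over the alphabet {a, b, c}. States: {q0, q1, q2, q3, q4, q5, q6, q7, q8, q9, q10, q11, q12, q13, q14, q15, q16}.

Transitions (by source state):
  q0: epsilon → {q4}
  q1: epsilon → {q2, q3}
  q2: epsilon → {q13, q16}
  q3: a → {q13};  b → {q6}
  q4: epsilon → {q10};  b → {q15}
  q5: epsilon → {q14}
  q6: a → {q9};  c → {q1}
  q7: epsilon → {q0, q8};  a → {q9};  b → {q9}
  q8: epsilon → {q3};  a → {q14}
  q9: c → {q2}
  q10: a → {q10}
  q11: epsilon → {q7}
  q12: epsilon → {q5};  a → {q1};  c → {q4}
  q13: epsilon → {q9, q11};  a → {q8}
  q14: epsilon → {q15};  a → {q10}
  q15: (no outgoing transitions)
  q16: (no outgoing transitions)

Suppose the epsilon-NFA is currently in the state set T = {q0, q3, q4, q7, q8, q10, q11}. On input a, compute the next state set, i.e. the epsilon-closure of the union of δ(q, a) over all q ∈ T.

q3 on a → {q13}.
q7 on a → {q9}.
q8 on a → {q14}.
q10 on a → {q10}.
No a-transition from q0, q4, q11.
Union after reading a: {q9, q10, q13, q14}.
Now take the epsilon-closure:
From q13 via epsilon: add q11.
From q14 via epsilon: add q15.
From q11 via epsilon: add q7.
From q7 via epsilon: add q0, q8.
From q0 via epsilon: add q4.
From q8 via epsilon: add q3.
No new states can be added; the closed set is {q0, q3, q4, q7, q8, q9, q10, q11, q13, q14, q15}.

{q0, q3, q4, q7, q8, q9, q10, q11, q13, q14, q15}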